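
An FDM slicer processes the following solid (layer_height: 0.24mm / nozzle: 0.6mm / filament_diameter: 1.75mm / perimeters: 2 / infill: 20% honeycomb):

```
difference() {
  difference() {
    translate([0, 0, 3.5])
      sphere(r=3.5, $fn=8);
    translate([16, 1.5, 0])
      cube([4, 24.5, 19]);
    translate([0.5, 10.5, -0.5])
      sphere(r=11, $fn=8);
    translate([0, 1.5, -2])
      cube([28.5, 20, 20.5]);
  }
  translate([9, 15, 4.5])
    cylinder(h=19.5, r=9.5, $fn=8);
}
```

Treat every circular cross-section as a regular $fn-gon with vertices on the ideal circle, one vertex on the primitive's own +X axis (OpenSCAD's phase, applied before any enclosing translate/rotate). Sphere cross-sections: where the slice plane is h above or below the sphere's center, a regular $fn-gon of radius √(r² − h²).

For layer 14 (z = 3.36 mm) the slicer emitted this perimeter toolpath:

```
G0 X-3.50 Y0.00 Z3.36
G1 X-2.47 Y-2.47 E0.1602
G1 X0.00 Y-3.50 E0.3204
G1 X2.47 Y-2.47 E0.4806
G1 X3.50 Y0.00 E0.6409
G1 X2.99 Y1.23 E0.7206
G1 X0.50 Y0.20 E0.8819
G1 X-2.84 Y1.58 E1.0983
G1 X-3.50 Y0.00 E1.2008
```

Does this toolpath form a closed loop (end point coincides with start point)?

Start point (G0): (-3.50, 0.00). End point (last G1): the path returns to the start — closed.

yes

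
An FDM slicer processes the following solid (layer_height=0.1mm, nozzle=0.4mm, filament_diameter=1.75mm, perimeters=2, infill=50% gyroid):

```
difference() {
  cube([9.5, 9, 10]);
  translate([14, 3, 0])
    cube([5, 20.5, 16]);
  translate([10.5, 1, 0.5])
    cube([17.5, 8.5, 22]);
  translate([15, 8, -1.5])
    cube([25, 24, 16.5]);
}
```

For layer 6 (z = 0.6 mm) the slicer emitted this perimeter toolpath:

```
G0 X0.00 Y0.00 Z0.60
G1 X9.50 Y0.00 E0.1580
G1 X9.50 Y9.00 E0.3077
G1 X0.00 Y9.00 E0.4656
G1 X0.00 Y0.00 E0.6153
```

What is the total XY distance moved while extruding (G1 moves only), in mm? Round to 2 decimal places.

Sum the Euclidean lengths of each G1 segment: total = 37.00 mm.

37.00 mm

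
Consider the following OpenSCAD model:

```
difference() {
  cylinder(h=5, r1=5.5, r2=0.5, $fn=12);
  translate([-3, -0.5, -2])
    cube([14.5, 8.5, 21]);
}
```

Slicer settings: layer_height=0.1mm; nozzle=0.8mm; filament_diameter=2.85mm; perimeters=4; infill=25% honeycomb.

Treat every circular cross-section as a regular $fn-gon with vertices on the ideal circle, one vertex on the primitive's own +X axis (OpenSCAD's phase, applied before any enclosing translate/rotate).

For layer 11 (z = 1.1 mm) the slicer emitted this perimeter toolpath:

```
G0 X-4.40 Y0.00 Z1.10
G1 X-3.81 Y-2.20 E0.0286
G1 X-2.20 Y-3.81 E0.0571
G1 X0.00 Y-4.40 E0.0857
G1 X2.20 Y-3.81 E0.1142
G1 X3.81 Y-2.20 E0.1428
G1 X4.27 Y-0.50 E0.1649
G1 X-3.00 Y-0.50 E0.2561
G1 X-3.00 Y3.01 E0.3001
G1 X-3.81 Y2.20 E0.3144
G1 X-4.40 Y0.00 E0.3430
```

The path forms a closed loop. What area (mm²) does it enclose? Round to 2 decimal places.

Apply the shoelace formula to the sequence of (X, Y) vertices; enclosed area = 28.13 mm².

28.13 mm²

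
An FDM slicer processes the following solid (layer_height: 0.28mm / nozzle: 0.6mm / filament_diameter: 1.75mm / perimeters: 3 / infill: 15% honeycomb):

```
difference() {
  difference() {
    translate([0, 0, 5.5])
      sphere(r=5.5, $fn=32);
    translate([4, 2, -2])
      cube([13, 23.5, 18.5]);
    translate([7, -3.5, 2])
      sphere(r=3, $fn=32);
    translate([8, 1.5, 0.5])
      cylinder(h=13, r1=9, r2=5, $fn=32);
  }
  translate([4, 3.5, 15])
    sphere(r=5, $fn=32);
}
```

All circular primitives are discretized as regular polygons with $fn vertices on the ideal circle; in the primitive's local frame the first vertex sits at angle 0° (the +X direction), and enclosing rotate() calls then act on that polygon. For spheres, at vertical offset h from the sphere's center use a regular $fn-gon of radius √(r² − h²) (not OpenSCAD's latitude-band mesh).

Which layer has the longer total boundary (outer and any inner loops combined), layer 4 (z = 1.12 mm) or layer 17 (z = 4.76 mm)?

Layer 4 (z = 1.12): the r=5.5 sphere contributes a regular 32-gon of circumradius √(5.5²−4.38²) = 3.326 (perimeter = 2·32·3.326·sin(180°/32) = 20.87 mm); the 13×23.5 cube at (4, 2) contributes its full rectangle (perimeter 73.00 mm); the sphere at (7, -3.5): section is a regular 32-gon, circumradius = √(r²−h²) = √(3²−0.88²) = 2.868 (perimeter = 2·32·2.868·sin(180°/32) = 17.99 mm); the cone at (8, 1.5): at t=0.048 of its height the radius interpolates to r₁+(r₂−r₁)t = 8.809, giving a regular 32-gon of that circumradius (perimeter = 2·32·8.809·sin(180°/32) = 55.26 mm); After the difference (first − rest): starting from the r=5.5 sphere, the 13×23.5 cube at (4, 2) misses the remaining region (no effect); the r=3 sphere at (7, -3.5) misses the remaining region (no effect); the cone at (8, 1.5) partially overlaps it — only the 20.11 mm² overlap (of its 242.23 mm²) is removed, clipping the outline — boundary = 17.23 mm; the sphere at (4, 3.5) is absent (|z−center|=13.880 > r=5); Taking the first minus the rest: none of the subtracted shapes is present at this height, so that combined region is unchanged — boundary = 17.23 mm. So its perimeter = 17.23 mm. Layer 17 (z = 4.76): the r=5.5 sphere slices to a regular 32-gon of circumradius 5.450 (√(r²−h²) with h=0.74 from center) (perimeter = 2·32·5.450·sin(180°/32) = 34.19 mm); the cube at (4, 2) is present — its section is the full 13×23.5 rectangle (perimeter 73.00 mm); the r=3 sphere at (7, -3.5) slices to a regular 32-gon of circumradius 1.176 (√(r²−h²) with h=2.76 from center) (perimeter = 2·32·1.176·sin(180°/32) = 7.38 mm); the cone at (8, 1.5): at t=0.328 of its height the radius interpolates to r₁+(r₂−r₁)t = 7.689, giving a regular 32-gon of that circumradius (perimeter = 2·32·7.689·sin(180°/32) = 48.24 mm); Taking the first minus the rest: starting from the r=5.5 sphere, the 13×23.5 cube at (4, 2) partially overlaps it — only the 1.00 mm² overlap (of its 305.50 mm²) is removed, clipping the outline; the r=3 sphere at (7, -3.5) misses the remaining region (no effect); the cone at (8, 1.5) partially overlaps it — only the 33.53 mm² overlap (of its 184.55 mm²) is removed, clipping the outline — boundary = 32.56 mm; the sphere at (4, 3.5) does not reach this height (|z−center|=10.240 > r=5); Subtracting the remaining from the first: none of the subtracted shapes is present at this height, so that combined region is unchanged — boundary = 32.56 mm. So its perimeter = 32.56 mm. Layer 17 is larger (32.56 vs 17.23 mm).

layer 17 (z = 4.76 mm)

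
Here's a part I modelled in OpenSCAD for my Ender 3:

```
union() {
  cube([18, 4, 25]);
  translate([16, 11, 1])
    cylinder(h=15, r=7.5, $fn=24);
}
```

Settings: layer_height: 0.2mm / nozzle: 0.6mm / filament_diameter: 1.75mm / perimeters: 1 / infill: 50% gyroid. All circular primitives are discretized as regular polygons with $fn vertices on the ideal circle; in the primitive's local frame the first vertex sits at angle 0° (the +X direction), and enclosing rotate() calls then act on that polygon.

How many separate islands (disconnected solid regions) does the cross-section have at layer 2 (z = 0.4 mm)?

1

At z = 0.4 mm: the 18×4 cube contributes its full rectangle; the cylinder at (16, 11) does not reach this height (z outside [1, 16]); Merging all regions: only the 18×4 cube is present, so the union is just that shape — 1 connected region. Overall, the cross-section is a single solid region. Island count = 1.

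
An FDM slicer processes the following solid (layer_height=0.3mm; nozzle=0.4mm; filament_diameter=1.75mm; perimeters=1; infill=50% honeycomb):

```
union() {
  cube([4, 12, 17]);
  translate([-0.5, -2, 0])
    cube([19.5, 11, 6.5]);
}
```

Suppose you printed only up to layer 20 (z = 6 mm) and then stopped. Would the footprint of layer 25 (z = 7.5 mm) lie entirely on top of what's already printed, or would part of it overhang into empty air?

entirely on top

Compare the two slices. At z = 6: the cube (footprint 4×12) is included at this height (area 48.00 mm²); the cube at (-0.5, -2) is present — its section is the full 19.5×11 rectangle (area 214.50 mm²); Merging all regions: the regions partially overlap — summed areas 262.50 mm² minus the doubly-counted overlap 36.00 mm² gives 226.50 mm² — area = 226.50 mm². At z = 7.5: the cube (footprint 4×12) is included at this height (area 48.00 mm²); the cube at (-0.5, -2) does not reach this height (z outside [0, 6.5]); Taking the union: only the 4×12 cube is present, so the union is just that shape — area = 48.00 mm². Checking containment: the cross-section at z = 7.5 is a subset of the cross-section at z = 6.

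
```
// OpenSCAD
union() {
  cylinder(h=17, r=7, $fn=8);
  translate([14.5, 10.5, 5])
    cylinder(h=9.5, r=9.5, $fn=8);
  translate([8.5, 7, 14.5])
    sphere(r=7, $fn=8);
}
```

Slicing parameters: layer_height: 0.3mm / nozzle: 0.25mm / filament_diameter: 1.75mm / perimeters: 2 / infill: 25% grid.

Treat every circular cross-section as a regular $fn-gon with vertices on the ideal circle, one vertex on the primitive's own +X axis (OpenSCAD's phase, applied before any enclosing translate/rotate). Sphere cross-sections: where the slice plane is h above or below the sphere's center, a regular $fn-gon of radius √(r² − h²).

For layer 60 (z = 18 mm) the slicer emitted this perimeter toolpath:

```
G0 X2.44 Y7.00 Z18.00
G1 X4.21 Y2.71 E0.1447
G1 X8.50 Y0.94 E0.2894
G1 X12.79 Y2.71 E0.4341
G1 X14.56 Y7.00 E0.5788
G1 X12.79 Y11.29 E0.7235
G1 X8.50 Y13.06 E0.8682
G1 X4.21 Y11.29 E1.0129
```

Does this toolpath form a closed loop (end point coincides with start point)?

no

Start point (G0): (2.44, 7.00). End point (last G1): the path does not return to the start — open.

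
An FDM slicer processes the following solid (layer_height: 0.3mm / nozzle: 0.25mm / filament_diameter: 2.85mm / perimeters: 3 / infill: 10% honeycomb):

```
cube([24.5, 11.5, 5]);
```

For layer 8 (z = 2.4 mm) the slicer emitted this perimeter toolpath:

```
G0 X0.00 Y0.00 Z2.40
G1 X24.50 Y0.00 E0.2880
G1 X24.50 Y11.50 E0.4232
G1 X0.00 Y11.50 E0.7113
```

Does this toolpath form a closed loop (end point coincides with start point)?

Start point (G0): (0.00, 0.00). End point (last G1): the path does not return to the start — open.

no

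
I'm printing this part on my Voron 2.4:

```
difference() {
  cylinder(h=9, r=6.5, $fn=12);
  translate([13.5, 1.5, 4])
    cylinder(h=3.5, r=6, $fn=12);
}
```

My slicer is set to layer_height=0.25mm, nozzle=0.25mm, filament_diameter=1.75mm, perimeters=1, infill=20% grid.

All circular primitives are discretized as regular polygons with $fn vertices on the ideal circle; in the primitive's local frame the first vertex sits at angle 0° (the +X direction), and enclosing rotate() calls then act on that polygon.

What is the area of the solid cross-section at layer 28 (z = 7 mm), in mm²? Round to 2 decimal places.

At z = 7 mm: the cylinder: section is a regular 12-gon, circumradius r=6.5 (area = (12/2)·6.500²·sin(360°/12) = 126.75 mm²); the r=6 cylinder at (13.5, 1.5) gives a regular 12-gon of circumradius 6 (constant along its height) (area = (12/2)·6.000²·sin(360°/12) = 108.00 mm²); Taking the first minus the rest: starting from the r=6.5 cylinder (126.75 mm²), the r=6 cylinder at (13.5, 1.5) misses the remaining region (no effect) — area = 126.75 mm². Overall, the cross-section is a single solid region. Net area = 126.75 mm².

126.75 mm²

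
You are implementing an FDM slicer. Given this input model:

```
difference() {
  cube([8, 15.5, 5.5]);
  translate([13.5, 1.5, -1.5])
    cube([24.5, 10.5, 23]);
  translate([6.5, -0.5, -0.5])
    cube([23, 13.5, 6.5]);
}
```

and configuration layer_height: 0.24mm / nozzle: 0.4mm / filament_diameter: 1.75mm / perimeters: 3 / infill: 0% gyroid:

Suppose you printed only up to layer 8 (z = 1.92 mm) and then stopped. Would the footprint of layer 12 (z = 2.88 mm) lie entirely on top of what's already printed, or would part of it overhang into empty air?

entirely on top

Compare the two slices. At z = 1.92: the 8×15.5 cube contributes its full rectangle (area 124.00 mm²); the cube at (13.5, 1.5) is present — its section is the full 24.5×10.5 rectangle (area 257.25 mm²); the cube at (6.5, -0.5) (footprint 23×13.5) is included at this height (area 310.50 mm²); Taking the first minus the rest: starting from the 8×15.5 cube (124.00 mm²), the 24.5×10.5 cube at (13.5, 1.5) misses the remaining region (no effect); the 23×13.5 cube at (6.5, -0.5) partially overlaps it — only the 19.50 mm² overlap (of its 310.50 mm²) is removed, clipping the outline — area = 104.50 mm². At z = 2.88: the cube is present — its section is the full 8×15.5 rectangle (area 124.00 mm²); the cube at (13.5, 1.5) (footprint 24.5×10.5) is included at this height (area 257.25 mm²); the 23×13.5 cube at (6.5, -0.5) contributes its full rectangle (area 310.50 mm²); After the difference (first − rest): starting from the 8×15.5 cube (124.00 mm²), the 24.5×10.5 cube at (13.5, 1.5) misses the remaining region (no effect); the 23×13.5 cube at (6.5, -0.5) partially overlaps it — only the 19.50 mm² overlap (of its 310.50 mm²) is removed, clipping the outline — area = 104.50 mm². Checking containment: the cross-section at z = 2.88 is a subset of the cross-section at z = 1.92.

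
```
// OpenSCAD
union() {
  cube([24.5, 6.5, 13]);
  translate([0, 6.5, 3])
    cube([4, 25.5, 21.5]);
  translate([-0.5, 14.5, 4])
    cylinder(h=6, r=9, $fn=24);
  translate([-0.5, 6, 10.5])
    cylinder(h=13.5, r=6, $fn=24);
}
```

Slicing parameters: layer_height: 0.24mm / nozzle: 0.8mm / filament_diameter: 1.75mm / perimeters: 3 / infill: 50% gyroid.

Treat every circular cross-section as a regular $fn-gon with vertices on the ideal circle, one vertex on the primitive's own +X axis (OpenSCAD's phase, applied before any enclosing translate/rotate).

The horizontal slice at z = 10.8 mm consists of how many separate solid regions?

1

At z = 10.8 mm: the 24.5×6.5 cube contributes its full rectangle; the 4×25.5 cube at (0, 6.5) contributes its full rectangle; the cylinder at (-0.5, 14.5) is not intersected at this z (z outside [4, 10]); the r=6 cylinder at (-0.5, 6) contributes a regular 24-gon of circumradius 6; Taking the union: the regions partially overlap (shared area 46.74 mm²), so overlapping operands fuse into one piece — 1 connected region. The result has 1 disconnected region.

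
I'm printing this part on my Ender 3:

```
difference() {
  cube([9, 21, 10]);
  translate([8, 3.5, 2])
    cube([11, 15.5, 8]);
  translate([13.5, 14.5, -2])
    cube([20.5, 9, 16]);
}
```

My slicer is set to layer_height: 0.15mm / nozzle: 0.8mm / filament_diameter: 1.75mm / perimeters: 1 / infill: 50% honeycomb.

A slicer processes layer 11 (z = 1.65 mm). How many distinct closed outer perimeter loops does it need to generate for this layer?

1

At z = 1.65 mm: the cube (footprint 9×21) is included at this height; the cube at (8, 3.5) is absent (z outside [2, 10]); the cube at (13.5, 14.5) is present — its section is the full 20.5×9 rectangle; Subtracting the remaining from the first: starting from the 9×21 cube, the 20.5×9 cube at (13.5, 14.5) misses the remaining region (no effect) — 1 connected region. The result has 1 disconnected region.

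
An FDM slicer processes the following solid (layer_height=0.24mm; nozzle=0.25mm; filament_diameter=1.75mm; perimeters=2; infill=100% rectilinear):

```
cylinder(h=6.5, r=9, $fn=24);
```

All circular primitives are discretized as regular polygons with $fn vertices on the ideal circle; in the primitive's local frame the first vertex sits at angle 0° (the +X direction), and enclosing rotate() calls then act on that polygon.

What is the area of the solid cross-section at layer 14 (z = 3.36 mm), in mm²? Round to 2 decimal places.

At z = 3.36 mm: the cylinder: section is a regular 24-gon, circumradius r=9 (area = (24/2)·9.000²·sin(360°/24) = 251.57 mm²). Overall, the cross-section is a single solid region. Net area = 251.57 mm².

251.57 mm²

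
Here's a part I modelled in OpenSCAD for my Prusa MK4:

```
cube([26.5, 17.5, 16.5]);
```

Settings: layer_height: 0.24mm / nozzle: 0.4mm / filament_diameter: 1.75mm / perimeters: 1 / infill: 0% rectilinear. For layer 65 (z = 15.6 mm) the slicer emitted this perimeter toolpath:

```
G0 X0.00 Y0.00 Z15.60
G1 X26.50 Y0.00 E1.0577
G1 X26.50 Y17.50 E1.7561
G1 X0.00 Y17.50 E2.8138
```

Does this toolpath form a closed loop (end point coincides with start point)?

no

Start point (G0): (0.00, 0.00). End point (last G1): the path does not return to the start — open.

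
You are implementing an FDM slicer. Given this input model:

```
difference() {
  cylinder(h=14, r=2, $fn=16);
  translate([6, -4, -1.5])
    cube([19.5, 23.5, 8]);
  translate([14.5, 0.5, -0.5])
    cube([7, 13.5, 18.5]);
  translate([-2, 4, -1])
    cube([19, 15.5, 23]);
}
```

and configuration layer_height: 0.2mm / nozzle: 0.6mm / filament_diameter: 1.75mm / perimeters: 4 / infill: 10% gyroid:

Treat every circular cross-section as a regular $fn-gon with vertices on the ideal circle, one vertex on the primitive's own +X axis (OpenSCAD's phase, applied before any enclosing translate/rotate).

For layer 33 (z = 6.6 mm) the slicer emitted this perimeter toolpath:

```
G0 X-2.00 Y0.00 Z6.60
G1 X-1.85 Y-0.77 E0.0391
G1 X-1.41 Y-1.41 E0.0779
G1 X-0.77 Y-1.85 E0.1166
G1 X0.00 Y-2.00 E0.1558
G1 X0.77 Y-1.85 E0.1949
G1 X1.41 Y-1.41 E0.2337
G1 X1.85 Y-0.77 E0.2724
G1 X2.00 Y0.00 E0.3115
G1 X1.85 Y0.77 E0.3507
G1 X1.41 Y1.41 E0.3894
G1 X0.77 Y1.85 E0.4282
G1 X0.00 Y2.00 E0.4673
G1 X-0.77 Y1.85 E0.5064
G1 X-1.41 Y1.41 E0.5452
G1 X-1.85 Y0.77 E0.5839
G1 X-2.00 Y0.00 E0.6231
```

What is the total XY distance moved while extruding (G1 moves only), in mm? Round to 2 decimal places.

Sum the Euclidean lengths of each G1 segment: total = 12.49 mm.

12.49 mm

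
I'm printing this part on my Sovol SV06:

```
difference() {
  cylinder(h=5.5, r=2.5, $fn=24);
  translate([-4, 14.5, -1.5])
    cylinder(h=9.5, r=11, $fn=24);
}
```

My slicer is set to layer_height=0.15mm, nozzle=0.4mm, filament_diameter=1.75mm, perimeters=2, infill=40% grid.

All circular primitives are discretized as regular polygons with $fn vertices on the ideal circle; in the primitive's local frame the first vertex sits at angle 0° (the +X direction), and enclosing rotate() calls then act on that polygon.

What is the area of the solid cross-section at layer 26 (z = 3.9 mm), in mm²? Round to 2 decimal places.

19.41 mm²

At z = 3.9 mm: the r=2.5 cylinder contributes a regular 24-gon of circumradius 2.5 (area = (24/2)·2.500²·sin(360°/24) = 19.41 mm²); the r=11 cylinder at (-4, 14.5) gives a regular 24-gon of circumradius 11 (constant along its height) (area = (24/2)·11.000²·sin(360°/24) = 375.81 mm²); After the difference (first − rest): starting from the r=2.5 cylinder (19.41 mm²), the r=11 cylinder at (-4, 14.5) misses the remaining region (no effect) — area = 19.41 mm². Overall, the cross-section is a single solid region. Net area = 19.41 mm².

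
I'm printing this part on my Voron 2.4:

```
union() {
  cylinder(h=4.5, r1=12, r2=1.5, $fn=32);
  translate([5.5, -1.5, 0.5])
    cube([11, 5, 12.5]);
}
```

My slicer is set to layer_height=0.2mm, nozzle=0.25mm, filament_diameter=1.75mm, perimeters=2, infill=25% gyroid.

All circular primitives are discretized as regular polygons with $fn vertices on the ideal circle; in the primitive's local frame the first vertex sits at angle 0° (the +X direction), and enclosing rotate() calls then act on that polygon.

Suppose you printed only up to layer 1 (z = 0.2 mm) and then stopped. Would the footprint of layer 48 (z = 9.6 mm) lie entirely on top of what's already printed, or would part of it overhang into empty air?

part overhangs

Compare the two slices. At z = 0.2: the cone: at t=0.044 of its height the radius interpolates to r₁+(r₂−r₁)t = 11.533, giving a regular 32-gon of that circumradius (area = (32/2)·11.533²·sin(360°/32) = 415.21 mm²); the cube at (5.5, -1.5) is absent (z outside [0.5, 13]); Combining (union): only the cone is present, so the union is just that shape — area = 415.21 mm². At z = 9.6: the cone is absent (z outside [0, 4.5]); the cube at (5.5, -1.5) is present — its section is the full 11×5 rectangle (area 55.00 mm²); Taking the union: only the 11×5 cube at (5.5, -1.5) is present, so the union is just that shape — area = 55.00 mm². Checking containment: at z = 9.6 the cross-section extends beyond the z = 0.2 cross-section by about 25.71 mm².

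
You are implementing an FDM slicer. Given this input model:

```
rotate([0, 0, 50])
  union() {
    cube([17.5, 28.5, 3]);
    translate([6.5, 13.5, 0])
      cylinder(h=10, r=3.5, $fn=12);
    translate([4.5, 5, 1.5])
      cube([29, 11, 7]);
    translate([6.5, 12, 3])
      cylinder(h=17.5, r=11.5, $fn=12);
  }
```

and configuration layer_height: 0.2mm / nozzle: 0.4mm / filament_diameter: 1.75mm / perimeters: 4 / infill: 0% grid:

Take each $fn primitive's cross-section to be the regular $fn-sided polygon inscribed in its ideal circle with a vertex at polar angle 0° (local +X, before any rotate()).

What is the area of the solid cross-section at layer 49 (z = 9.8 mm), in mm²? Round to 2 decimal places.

396.75 mm²

At z = 9.8 mm: the cube does not reach this height (z outside [0, 3]); the cylinder at (6.5, 13.5): section is a regular 12-gon, circumradius r=3.5 (area = (12/2)·3.500²·sin(360°/12) = 36.75 mm²); the cube at (4.5, 5) is absent (z outside [1.5, 8.5]); the cylinder at (6.5, 12): section is a regular 12-gon, circumradius r=11.5 (area = (12/2)·11.500²·sin(360°/12) = 396.75 mm²); Taking the union: the r=3.5 cylinder at (6.5, 13.5) lies entirely inside the r=11.5 cylinder at (6.5, 12), so the union is just the r=11.5 cylinder at (6.5, 12) — area = 396.75 mm²; (whole slice rotated 50° about Z — lengths, areas and connectivity unchanged). Overall, the cross-section is a single solid region. Net area = 396.75 mm².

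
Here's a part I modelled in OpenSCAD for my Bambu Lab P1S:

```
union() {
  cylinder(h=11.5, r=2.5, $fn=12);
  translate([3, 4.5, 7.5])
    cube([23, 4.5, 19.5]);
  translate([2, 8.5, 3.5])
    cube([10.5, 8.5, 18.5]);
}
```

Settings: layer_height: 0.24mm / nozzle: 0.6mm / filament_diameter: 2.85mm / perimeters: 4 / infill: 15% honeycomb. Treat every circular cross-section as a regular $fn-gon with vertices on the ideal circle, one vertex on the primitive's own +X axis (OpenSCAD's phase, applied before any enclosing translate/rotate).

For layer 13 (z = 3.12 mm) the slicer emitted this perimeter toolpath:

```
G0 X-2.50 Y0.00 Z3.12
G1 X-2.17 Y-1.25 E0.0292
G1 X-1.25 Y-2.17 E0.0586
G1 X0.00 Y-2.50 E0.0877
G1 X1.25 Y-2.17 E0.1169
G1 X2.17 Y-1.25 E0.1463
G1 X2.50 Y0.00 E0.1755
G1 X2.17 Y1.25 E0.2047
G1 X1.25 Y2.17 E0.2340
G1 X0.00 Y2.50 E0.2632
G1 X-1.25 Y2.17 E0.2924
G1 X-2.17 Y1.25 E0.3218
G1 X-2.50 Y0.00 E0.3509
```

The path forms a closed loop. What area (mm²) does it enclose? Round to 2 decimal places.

18.79 mm²

Apply the shoelace formula to the sequence of (X, Y) vertices; enclosed area = 18.79 mm².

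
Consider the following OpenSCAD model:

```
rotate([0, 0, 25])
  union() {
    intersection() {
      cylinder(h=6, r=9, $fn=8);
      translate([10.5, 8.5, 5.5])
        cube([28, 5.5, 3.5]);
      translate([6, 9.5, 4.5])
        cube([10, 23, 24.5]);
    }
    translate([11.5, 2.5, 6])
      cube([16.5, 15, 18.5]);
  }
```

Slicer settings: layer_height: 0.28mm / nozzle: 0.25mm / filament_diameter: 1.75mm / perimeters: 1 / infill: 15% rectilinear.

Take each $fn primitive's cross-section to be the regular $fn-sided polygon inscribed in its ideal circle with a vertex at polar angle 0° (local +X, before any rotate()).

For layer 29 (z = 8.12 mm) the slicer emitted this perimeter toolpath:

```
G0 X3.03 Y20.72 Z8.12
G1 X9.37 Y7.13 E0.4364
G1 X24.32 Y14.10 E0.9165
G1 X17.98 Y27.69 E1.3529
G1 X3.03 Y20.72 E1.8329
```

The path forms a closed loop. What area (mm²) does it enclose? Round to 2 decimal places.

Apply the shoelace formula to the sequence of (X, Y) vertices; enclosed area = 247.36 mm².

247.36 mm²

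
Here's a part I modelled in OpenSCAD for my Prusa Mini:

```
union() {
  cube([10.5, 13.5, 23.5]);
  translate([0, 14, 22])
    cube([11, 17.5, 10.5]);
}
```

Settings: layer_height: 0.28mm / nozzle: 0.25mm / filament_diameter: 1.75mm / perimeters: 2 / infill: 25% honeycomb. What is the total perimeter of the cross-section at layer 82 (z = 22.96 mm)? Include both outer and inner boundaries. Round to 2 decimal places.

105.00 mm

At z = 22.96 mm: the 10.5×13.5 cube contributes its full rectangle (perimeter 48.00 mm); the cube at (0, 14) (footprint 11×17.5) is included at this height (perimeter 57.00 mm); Merging all regions: the 2 present regions are separate (no shared area or edge), so areas and boundary lengths simply add and each stays a separate island — boundary = 105.00 mm. Overall, the cross-section has 2 separate islands. Total boundary length (outer) = 105.00 mm.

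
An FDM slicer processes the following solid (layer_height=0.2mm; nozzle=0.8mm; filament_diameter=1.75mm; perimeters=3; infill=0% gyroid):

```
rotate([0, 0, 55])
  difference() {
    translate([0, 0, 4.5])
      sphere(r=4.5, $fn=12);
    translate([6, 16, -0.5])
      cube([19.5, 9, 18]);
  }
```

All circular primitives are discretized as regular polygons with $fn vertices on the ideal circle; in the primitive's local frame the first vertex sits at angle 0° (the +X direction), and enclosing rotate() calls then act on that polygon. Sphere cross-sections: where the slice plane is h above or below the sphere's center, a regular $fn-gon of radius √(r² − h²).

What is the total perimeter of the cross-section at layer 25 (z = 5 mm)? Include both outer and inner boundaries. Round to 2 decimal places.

At z = 5 mm: the r=4.5 sphere slices to a regular 12-gon of circumradius 4.472 (√(r²−h²) with h=0.5 from center) (perimeter = 2·12·4.472·sin(180°/12) = 27.78 mm); the cube at (6, 16) (footprint 19.5×9) is included at this height (perimeter 57.00 mm); After the difference (first − rest): starting from the r=4.5 sphere, the 19.5×9 cube at (6, 16) misses the remaining region (no effect) — boundary = 27.78 mm; (whole slice rotated 55° about Z — lengths, areas and connectivity unchanged). Overall, the cross-section is a single solid region. Total boundary length (outer) = 27.78 mm.

27.78 mm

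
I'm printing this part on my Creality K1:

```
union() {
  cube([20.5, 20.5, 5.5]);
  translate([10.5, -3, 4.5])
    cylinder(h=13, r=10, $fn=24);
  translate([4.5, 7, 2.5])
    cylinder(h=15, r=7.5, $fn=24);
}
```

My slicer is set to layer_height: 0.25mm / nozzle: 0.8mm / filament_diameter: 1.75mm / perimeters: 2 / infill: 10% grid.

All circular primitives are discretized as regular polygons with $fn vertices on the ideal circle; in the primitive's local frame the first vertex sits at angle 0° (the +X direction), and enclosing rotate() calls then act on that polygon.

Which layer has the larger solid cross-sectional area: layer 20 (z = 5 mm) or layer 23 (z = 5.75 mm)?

layer 20 (z = 5 mm)

Layer 20 (z = 5): the 20.5×20.5 cube contributes its full rectangle (area 420.25 mm²); the cylinder at (10.5, -3): section is a regular 24-gon, circumradius r=10 (area = (24/2)·10.000²·sin(360°/24) = 310.58 mm²); the cylinder at (4.5, 7): section is a regular 24-gon, circumradius r=7.5 (area = (24/2)·7.500²·sin(360°/24) = 174.70 mm²); Combining (union): the regions partially overlap — summed areas 905.54 mm² minus the doubly-counted overlap 246.66 mm² gives 658.87 mm² — area = 658.87 mm². So its area = 658.87 mm². Layer 23 (z = 5.75): the cube is absent (z outside [0, 5.5]); the r=10 cylinder at (10.5, -3) contributes a regular 24-gon of circumradius 10 (area = (24/2)·10.000²·sin(360°/24) = 310.58 mm²); the r=7.5 cylinder at (4.5, 7) contributes a regular 24-gon of circumradius 7.5 (area = (24/2)·7.500²·sin(360°/24) = 174.70 mm²); Combining (union): the regions partially overlap — summed areas 485.29 mm² minus the doubly-counted overlap 50.42 mm² gives 434.86 mm² — area = 434.86 mm². So its area = 434.86 mm². Layer 20 is larger (658.87 vs 434.86 mm²).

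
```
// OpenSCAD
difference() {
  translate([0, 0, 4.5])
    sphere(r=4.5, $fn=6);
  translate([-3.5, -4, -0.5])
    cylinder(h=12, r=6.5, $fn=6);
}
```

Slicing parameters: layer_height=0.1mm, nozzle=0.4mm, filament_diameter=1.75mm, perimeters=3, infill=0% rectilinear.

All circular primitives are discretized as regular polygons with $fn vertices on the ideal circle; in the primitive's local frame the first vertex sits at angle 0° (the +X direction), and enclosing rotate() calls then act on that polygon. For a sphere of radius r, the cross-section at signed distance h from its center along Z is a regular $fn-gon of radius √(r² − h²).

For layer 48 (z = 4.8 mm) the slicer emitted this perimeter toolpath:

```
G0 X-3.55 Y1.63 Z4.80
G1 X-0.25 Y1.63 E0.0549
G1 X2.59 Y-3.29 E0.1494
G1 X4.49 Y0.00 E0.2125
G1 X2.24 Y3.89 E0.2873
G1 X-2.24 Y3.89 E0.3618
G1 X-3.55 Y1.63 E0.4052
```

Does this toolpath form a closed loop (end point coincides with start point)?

yes

Start point (G0): (-3.55, 1.63). End point (last G1): the path returns to the start — closed.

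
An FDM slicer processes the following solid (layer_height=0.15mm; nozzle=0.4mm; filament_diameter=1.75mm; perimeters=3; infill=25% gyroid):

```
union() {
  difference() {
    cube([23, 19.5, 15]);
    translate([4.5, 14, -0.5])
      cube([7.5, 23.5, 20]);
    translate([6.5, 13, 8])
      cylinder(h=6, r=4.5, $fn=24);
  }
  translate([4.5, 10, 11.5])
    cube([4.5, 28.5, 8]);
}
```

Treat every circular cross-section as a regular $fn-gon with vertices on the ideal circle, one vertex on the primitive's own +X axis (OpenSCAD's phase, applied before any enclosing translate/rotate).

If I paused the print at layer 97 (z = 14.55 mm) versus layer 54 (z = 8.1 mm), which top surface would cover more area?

layer 97 (z = 14.55 mm)

Layer 97 (z = 14.55): the cube (footprint 23×19.5) is included at this height (area 448.50 mm²); the cube at (4.5, 14) (footprint 7.5×23.5) is included at this height (area 176.25 mm²); the cylinder at (6.5, 13) is not intersected at this z (z outside [8, 14]); Subtracting the remaining from the first: starting from the 23×19.5 cube (448.50 mm²), the 7.5×23.5 cube at (4.5, 14) partially overlaps it — only the 41.25 mm² overlap (of its 176.25 mm²) is removed, clipping the outline — area = 407.25 mm²; the 4.5×28.5 cube at (4.5, 10) contributes its full rectangle (area 128.25 mm²); Taking the union: the regions partially overlap — summed areas 535.50 mm² minus the doubly-counted overlap 18.00 mm² gives 517.50 mm² — area = 517.50 mm². So its area = 517.50 mm². Layer 54 (z = 8.1): the cube is present — its section is the full 23×19.5 rectangle (area 448.50 mm²); the cube at (4.5, 14) is present — its section is the full 7.5×23.5 rectangle (area 176.25 mm²); the r=4.5 cylinder at (6.5, 13) contributes a regular 24-gon of circumradius 4.5 (area = (24/2)·4.500²·sin(360°/24) = 62.89 mm²); After the difference (first − rest): starting from the 23×19.5 cube (448.50 mm²), the 7.5×23.5 cube at (4.5, 14) partially overlaps it — only the 41.25 mm² overlap (of its 176.25 mm²) is removed, clipping the outline; the r=4.5 cylinder at (6.5, 13) partially overlaps it — only the 44.97 mm² overlap (of its 62.89 mm²) is removed, clipping the outline — area = 362.28 mm²; the cube at (4.5, 10) does not reach this height (z outside [11.5, 19.5]); Merging all regions: only that combined region is present, so the union is just that shape — area = 362.28 mm². So its area = 362.28 mm². Layer 97 is larger (517.50 vs 362.28 mm²).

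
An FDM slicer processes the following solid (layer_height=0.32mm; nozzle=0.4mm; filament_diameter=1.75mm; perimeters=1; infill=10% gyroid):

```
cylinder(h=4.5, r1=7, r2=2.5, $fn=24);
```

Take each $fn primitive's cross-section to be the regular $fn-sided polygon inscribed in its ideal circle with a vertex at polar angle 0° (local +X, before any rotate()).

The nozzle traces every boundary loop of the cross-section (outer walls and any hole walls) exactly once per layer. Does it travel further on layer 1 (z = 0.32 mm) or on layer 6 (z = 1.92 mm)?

layer 1 (z = 0.32 mm)

Layer 1 (z = 0.32): the cone: at t=0.071 of its height the radius interpolates to r₁+(r₂−r₁)t = 6.680, giving a regular 24-gon of that circumradius (perimeter = 2·24·6.680·sin(180°/24) = 41.85 mm). So its perimeter = 41.85 mm. Layer 6 (z = 1.92): the cone: at t=0.427 of its height the radius interpolates to r₁+(r₂−r₁)t = 5.080, giving a regular 24-gon of that circumradius (perimeter = 2·24·5.080·sin(180°/24) = 31.83 mm). So its perimeter = 31.83 mm. Layer 1 is larger (41.85 vs 31.83 mm).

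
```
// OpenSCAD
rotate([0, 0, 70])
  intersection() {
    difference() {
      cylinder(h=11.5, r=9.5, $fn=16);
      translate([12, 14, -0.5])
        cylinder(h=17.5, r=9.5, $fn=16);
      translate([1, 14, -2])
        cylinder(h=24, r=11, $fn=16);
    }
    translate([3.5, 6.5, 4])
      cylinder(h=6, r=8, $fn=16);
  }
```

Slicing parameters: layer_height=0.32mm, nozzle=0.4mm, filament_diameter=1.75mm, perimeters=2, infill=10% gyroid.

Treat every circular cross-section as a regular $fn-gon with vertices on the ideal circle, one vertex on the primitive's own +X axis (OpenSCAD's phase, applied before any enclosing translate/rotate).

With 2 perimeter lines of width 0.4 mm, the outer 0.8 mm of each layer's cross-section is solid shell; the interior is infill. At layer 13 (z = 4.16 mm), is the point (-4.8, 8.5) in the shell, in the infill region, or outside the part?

At z = 4.16 mm: the r=9.5 cylinder gives a regular 16-gon of circumradius 9.5 (constant along its height); the r=9.5 cylinder at (12, 14) gives a regular 16-gon of circumradius 9.5 (constant along its height); the cylinder at (1, 14): section is a regular 16-gon, circumradius r=11; After the difference (first − rest): starting from the r=9.5 cylinder, the r=9.5 cylinder at (12, 14) partially overlaps it — only the 0.75 mm² overlap (of its 276.30 mm²) is removed, clipping the outline; the r=11 cylinder at (1, 14) partially overlaps it — only the 61.41 mm² overlap (of its 370.44 mm²) is removed, clipping the outline — 1 connected region; the r=8 cylinder at (3.5, 6.5) contributes a regular 16-gon of circumradius 8; After intersecting: the r=8 cylinder at (3.5, 6.5) partially overlaps that combined region; clipping to the common part keeps 52.84 mm² — 1 connected region; (rotated 70° about Z; rotation is an isometry so areas/perimeters/island counts are preserved). Overall, the cross-section is a single solid region. Undo the 70° rotation: the query point maps to (6.346, 7.418) in the un-rotated model frame. The nearest boundary edge runs (5.21, 3.84)→(7.58, 5.42); distance from the point to it = 2.35 mm. The point is not inside any of the regions above, so it lies outside the cross-section (2.35 mm from the nearest boundary).

outside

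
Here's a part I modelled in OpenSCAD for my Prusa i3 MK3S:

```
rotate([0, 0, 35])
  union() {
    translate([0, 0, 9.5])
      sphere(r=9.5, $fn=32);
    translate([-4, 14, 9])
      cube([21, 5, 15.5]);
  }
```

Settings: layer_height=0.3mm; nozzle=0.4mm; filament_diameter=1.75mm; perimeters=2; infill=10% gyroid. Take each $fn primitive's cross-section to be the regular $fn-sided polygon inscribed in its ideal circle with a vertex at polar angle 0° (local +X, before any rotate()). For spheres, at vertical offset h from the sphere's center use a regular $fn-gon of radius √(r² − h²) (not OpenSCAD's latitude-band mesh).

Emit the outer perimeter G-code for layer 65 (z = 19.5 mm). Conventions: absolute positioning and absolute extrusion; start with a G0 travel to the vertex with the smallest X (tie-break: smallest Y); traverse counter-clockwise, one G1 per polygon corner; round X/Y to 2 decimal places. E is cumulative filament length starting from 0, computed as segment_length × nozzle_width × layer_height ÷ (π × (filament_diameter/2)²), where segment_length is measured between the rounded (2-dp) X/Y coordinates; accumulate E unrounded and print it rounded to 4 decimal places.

G0 X-14.17 Y13.27 Z19.50
G1 X-11.31 Y9.17 E0.2494
G1 X5.90 Y21.22 E1.2976
G1 X3.03 Y25.31 E1.5468
G1 X-14.17 Y13.27 E2.5943

At z = 19.5 mm: the sphere is absent (|z−center|=10.000 > r=9.5); the 21×5 cube at (-4, 14) contributes its full rectangle; Combining (union): only the 21×5 cube at (-4, 14) is present, so the union is just that shape — 1 connected region; (rotated 35° about Z; rotation is an isometry so areas/perimeters/island counts are preserved). The outline is a single polygon with 4 vertices. Extrusion per mm of travel: 0.4 × 0.3 / (π × 0.875²) = 0.049890. Accumulating E over each segment gives final E = 2.5943.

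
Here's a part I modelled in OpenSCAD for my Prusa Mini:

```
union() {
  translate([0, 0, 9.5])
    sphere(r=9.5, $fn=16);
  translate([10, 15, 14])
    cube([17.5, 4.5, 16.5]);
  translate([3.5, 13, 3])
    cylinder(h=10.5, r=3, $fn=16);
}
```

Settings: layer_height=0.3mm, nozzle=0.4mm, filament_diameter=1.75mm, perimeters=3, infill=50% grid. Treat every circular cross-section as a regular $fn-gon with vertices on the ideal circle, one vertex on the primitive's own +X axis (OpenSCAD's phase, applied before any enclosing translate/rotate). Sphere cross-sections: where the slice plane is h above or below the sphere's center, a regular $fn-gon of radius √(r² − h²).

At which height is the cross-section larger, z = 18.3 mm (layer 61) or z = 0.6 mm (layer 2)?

layer 61 (z = 18.3 mm)

Layer 61 (z = 18.3): the r=9.5 sphere slices to a regular 16-gon of circumradius 3.579 (√(r²−h²) with h=8.8 from center) (area = (16/2)·3.579²·sin(360°/16) = 39.22 mm²); the cube at (10, 15) (footprint 17.5×4.5) is included at this height (area 78.75 mm²); the cylinder at (3.5, 13) is absent (z outside [3, 13.5]); Taking the union: the 2 present regions are separate (no shared area or edge), so areas and boundary lengths simply add and each stays a separate island — area = 117.97 mm². So its area = 117.97 mm². Layer 2 (z = 0.6): the sphere: section is a regular 16-gon, circumradius = √(r²−h²) = √(9.5²−8.9²) = 3.323 (area = (16/2)·3.323²·sin(360°/16) = 33.80 mm²); the cube at (10, 15) does not reach this height (z outside [14, 30.5]); the cylinder at (3.5, 13) is absent (z outside [3, 13.5]); Taking the union: only the r=9.5 sphere is present, so the union is just that shape — area = 33.80 mm². So its area = 33.80 mm². Layer 61 is larger (117.97 vs 33.80 mm²).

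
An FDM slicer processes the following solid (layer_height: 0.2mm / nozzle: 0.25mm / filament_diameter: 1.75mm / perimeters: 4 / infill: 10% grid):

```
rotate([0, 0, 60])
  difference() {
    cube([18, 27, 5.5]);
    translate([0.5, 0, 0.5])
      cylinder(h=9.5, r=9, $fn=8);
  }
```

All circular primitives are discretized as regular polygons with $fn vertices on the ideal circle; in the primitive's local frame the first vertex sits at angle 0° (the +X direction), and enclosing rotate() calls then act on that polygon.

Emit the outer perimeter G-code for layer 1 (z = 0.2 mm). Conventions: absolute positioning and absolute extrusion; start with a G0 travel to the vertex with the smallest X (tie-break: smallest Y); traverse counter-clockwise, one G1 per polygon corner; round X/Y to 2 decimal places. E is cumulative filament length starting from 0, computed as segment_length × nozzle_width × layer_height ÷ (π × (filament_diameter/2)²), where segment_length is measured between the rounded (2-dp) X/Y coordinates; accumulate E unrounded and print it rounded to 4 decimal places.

G0 X-23.38 Y13.50 Z0.20
G1 X0.00 Y0.00 E0.5612
G1 X9.00 Y15.59 E0.9354
G1 X-14.38 Y29.09 E1.4966
G1 X-23.38 Y13.50 E1.8708

At z = 0.2 mm: the cube is present — its section is the full 18×27 rectangle; the cylinder at (0.5, 0) does not reach this height (z outside [0.5, 10]); Taking the first minus the rest: none of the subtracted shapes is present at this height, so the 18×27 cube is unchanged — 1 connected region; (rotated 60° about Z; rotation is an isometry so areas/perimeters/island counts are preserved). The outline is a single polygon with 4 vertices. Extrusion per mm of travel: 0.25 × 0.2 / (π × 0.875²) = 0.020788. Accumulating E over each segment gives final E = 1.8708.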